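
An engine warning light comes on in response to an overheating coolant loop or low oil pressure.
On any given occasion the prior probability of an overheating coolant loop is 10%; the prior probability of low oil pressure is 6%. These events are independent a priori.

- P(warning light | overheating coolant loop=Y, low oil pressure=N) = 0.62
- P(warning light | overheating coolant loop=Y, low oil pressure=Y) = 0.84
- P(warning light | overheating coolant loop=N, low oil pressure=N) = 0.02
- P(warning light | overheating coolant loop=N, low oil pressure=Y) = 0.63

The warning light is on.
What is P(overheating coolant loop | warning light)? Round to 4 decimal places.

P(warning light) = 0.02*0.9*0.94 + 0.63*0.9*0.06 + 0.62*0.1*0.94 + 0.84*0.1*0.06 = 0.016920 + 0.034020 + 0.058280 + 0.005040 = 0.114260
Restricting to configurations with overheating coolant loop present: 0.058280 + 0.005040 = 0.063320.
Hence the posterior is 0.063320/0.114260 ≈ 0.5542.

P(overheating coolant loop | warning light) ≈ 0.5542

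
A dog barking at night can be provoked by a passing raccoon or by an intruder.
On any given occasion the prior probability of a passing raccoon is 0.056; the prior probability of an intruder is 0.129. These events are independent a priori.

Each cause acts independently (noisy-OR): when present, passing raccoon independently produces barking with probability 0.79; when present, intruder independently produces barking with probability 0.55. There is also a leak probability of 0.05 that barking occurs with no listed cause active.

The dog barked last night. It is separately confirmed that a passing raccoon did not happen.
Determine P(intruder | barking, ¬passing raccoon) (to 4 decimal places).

P(intruder | barking, ¬passing raccoon) ≈ 0.6291

Under noisy-OR, P(barking | causes) = 1 − (1−0.05)·∏(1−qᵢ) over the active causes.
For the numerator, keep only intruder=true terms: 0.5725×0.129 = 0.073853
Denominator P(barking | ¬passing raccoon): 0.05×0.871 + 0.5725×0.129 = 0.117403
Posterior = 0.073853 / 0.117403 ≈ 0.6291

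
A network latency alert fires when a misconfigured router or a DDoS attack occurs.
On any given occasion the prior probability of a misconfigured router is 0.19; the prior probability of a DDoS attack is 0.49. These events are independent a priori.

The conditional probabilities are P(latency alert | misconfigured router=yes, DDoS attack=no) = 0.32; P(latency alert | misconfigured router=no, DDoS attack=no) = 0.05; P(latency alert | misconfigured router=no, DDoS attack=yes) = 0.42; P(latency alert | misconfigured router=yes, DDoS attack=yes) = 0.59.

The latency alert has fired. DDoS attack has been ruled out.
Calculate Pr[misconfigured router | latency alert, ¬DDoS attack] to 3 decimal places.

Pr[misconfigured router | latency alert, ¬DDoS attack] ≈ 0.600

Weight on misconfigured router=true, given the evidence: 0.32·0.19 = 0.060800
Normalizer over all consistent configurations: 0.05·0.81 + 0.32·0.19 = 0.101300
Posterior = 0.060800 / 0.101300 ≈ 0.600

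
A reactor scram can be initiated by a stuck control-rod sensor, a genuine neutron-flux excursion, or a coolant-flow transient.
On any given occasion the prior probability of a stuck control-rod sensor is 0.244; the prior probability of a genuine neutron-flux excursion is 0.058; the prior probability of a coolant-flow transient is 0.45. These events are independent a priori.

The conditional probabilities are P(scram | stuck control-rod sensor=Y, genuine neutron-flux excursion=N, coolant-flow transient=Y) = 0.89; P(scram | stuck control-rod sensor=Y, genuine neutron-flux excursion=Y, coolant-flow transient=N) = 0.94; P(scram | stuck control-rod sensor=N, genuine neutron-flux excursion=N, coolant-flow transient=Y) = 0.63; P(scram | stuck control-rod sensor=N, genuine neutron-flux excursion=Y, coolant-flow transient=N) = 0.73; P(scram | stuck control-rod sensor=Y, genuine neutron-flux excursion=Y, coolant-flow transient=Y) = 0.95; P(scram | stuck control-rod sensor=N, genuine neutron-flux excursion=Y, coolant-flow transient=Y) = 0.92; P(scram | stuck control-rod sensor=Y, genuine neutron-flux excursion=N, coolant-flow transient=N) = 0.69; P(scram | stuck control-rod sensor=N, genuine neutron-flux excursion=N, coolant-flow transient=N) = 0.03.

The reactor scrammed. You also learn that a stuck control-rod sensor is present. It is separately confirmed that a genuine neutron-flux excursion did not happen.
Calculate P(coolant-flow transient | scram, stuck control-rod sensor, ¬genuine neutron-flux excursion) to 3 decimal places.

Enumerate both values of coolant-flow transient and weight by the priors:
  P(scram | stuck control-rod sensor, ¬genuine neutron-flux excursion) = 0.69×0.55 + 0.89×0.45
        = 0.379500 + 0.400500 = 0.780000
The terms with coolant-flow transient present sum to 0.400500, so
  P(coolant-flow transient | scram, stuck control-rod sensor, ¬genuine neutron-flux excursion) = 0.400500 / 0.780000 ≈ 0.513

P(coolant-flow transient | scram, stuck control-rod sensor, ¬genuine neutron-flux excursion) ≈ 0.513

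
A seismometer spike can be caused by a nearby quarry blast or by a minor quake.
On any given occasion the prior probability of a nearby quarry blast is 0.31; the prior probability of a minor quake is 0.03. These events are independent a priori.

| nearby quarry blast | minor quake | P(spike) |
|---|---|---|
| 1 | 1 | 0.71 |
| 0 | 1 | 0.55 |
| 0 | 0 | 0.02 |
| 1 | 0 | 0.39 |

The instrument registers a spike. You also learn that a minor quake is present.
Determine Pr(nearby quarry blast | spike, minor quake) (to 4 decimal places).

Enumerate both values of nearby quarry blast and weight by the priors:
  P(spike | minor quake) = 0.55·0.69 + 0.71·0.31
        = 0.379500 + 0.220100 = 0.599600
The terms with nearby quarry blast present sum to 0.220100, so
  P(nearby quarry blast | spike, minor quake) = 0.220100 / 0.599600 ≈ 0.3671

Pr(nearby quarry blast | spike, minor quake) ≈ 0.3671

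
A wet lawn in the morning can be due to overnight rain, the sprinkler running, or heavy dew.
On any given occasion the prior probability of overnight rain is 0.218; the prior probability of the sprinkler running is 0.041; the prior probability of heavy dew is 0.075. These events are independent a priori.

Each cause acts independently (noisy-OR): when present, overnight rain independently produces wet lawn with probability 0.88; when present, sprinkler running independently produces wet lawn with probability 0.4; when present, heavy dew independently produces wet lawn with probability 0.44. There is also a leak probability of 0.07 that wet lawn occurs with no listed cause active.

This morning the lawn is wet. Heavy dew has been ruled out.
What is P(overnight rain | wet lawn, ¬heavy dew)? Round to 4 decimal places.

Under noisy-OR, P(wet lawn | causes) = 1 − (1−0.07)·∏(1−qᵢ) over the active causes.
P(wet lawn | ¬heavy dew) = 0.07·0.782·0.959 + 0.442·0.782·0.041 + 0.8884·0.218·0.959 + 0.93304·0.218·0.041 = 0.052496 + 0.014171 + 0.185731 + 0.008340 = 0.260738
The overnight rain-present share is 0.185731 + 0.008340 = 0.194071.
So P(overnight rain | wet lawn, ¬heavy dew) = 0.194071/0.260738 ≈ 0.7443.

P(overnight rain | wet lawn, ¬heavy dew) ≈ 0.7443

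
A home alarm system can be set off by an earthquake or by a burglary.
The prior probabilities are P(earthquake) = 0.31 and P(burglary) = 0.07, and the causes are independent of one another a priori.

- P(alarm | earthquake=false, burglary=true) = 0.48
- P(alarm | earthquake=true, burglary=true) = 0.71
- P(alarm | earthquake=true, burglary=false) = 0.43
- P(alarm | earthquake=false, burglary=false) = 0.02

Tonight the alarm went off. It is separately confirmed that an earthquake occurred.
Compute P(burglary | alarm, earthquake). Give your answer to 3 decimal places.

Numerator (weight on configurations with burglary): 0.71*0.07 = 0.049700
Normalizer over all consistent configurations: 0.43*0.93 + 0.71*0.07 = 0.449600
P(burglary | alarm, earthquake) = 0.049700/0.449600 ≈ 0.111

P(burglary | alarm, earthquake) ≈ 0.111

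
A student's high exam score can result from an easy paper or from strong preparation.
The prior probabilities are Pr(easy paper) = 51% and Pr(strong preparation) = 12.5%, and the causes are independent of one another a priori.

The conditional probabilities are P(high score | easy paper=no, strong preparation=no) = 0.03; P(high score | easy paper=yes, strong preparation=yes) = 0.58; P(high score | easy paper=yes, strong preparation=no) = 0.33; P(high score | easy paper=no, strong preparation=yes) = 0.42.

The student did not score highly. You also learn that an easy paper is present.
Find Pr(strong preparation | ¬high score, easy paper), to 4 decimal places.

Pr(strong preparation | ¬high score, easy paper) ≈ 0.0822

For the numerator, keep only strong preparation=true terms: 0.42×0.125 = 0.052500
The normalizing constant is 0.67×0.875 + 0.42×0.125 = 0.638750
Posterior = 0.052500 / 0.638750 ≈ 0.0822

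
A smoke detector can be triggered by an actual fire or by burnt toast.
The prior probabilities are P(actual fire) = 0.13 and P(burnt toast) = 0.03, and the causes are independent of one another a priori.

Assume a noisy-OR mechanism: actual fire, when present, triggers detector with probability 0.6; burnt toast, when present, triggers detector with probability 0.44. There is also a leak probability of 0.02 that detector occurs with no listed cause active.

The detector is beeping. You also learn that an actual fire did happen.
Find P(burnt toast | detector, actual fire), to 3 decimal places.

P(burnt toast | detector, actual fire) ≈ 0.038

Under noisy-OR, P(detector | causes) = 1 − (1−0.02)·∏(1−qᵢ) over the active causes.
By total probability over both values of burnt toast:
  P(detector | actual fire) = 0.608·0.97 + 0.78048·0.03
        = 0.589760 + 0.023414 = 0.613174
Configurations with burnt toast contribute 0.023414, so
  P(burnt toast | detector, actual fire) = 0.023414 / 0.613174 ≈ 0.038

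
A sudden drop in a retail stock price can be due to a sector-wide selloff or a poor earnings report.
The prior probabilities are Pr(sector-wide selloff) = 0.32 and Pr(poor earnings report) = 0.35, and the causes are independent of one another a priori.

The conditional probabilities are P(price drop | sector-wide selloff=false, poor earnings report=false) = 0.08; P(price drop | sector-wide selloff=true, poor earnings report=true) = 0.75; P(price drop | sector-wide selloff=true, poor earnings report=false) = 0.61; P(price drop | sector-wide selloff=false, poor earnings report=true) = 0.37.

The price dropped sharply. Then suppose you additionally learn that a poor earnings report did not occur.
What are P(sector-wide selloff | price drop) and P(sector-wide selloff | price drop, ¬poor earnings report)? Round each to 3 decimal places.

By total probability over the 4 (sector-wide selloff, poor earnings report) configurations:
  P(price drop) = 0.08×0.68×0.65 + 0.37×0.68×0.35 + 0.61×0.32×0.65 + 0.75×0.32×0.35
        = 0.035360 + 0.088060 + 0.126880 + 0.084000 = 0.334300
Configurations with sector-wide selloff contribute 0.210880, so
  P(sector-wide selloff | price drop) = 0.210880 / 0.334300 ≈ 0.631

Now condition on the additional information:
Sum P(price drop|·) weighted by the priors over both values of sector-wide selloff:
  P(price drop | ¬poor earnings report) = 0.08×0.68 + 0.61×0.32
        = 0.054400 + 0.195200 = 0.249600
Configurations with sector-wide selloff contribute 0.195200, so
  P(sector-wide selloff | price drop, ¬poor earnings report) = 0.195200 / 0.249600 ≈ 0.782

P(sector-wide selloff | price drop) ≈ 0.631; P(sector-wide selloff | price drop, ¬poor earnings report) ≈ 0.782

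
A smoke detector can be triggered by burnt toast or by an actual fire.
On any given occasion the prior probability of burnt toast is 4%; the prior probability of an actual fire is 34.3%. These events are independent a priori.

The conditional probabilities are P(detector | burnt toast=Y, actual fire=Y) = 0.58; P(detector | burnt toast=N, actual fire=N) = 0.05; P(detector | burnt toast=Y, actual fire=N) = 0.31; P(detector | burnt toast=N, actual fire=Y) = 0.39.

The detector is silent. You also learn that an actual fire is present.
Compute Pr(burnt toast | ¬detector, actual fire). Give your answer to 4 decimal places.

Pr(burnt toast | ¬detector, actual fire) ≈ 0.0279

Numerator (weight on configurations with burnt toast): 0.42*0.04 = 0.016800
The normalizing constant is 0.61*0.96 + 0.42*0.04 = 0.602400
P(burnt toast | ¬detector, actual fire) = 0.016800/0.602400 ≈ 0.0279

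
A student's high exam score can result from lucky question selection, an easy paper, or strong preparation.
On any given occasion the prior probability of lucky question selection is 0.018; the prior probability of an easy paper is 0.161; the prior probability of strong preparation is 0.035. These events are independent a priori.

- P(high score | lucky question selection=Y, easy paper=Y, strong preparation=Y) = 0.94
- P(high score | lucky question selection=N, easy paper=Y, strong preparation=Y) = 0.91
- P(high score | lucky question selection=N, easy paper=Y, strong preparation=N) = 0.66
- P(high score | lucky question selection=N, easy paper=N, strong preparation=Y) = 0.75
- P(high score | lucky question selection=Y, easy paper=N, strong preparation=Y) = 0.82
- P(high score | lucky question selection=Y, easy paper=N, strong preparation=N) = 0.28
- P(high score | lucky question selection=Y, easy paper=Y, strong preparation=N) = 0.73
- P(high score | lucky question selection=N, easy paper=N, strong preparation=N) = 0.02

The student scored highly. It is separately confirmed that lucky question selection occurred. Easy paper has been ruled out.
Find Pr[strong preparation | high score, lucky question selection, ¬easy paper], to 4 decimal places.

For the numerator, keep only strong preparation=true terms: 0.82·0.035 = 0.028700
Normalizer over all consistent configurations: 0.28·0.965 + 0.82·0.035 = 0.298900
P(strong preparation | high score, lucky question selection, ¬easy paper) = 0.028700/0.298900 ≈ 0.0960

Pr[strong preparation | high score, lucky question selection, ¬easy paper] ≈ 0.0960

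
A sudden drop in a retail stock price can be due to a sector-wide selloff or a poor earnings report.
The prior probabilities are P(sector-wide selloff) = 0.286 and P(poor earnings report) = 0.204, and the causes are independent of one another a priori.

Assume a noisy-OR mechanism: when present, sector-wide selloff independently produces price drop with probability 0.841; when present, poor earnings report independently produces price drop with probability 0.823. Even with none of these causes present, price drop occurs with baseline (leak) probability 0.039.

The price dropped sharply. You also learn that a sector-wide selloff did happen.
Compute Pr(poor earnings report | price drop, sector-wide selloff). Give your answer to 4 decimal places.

Pr(poor earnings report | price drop, sector-wide selloff) ≈ 0.2274

Under noisy-OR, P(price drop | causes) = 1 − (1−0.039)·∏(1−qᵢ) over the active causes.
Sum P(price drop|·) weighted by the priors over both values of poor earnings report:
  P(price drop | sector-wide selloff) = 0.847201·0.796 + 0.972955·0.204
        = 0.674372 + 0.198483 = 0.872855
The terms with poor earnings report present sum to 0.198483, so
  P(poor earnings report | price drop, sector-wide selloff) = 0.198483 / 0.872855 ≈ 0.2274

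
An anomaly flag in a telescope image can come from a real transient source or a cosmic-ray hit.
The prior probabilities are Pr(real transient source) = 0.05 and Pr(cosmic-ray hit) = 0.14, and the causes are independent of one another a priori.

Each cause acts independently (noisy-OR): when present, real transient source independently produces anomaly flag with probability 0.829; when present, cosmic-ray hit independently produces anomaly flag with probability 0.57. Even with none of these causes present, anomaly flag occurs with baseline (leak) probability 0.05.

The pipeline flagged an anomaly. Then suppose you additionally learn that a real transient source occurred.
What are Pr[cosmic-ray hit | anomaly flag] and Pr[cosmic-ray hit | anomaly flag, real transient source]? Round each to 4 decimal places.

Under noisy-OR, P(anomaly flag | causes) = 1 − (1−0.05)·∏(1−qᵢ) over the active causes.
Enumerate the 4 (real transient source, cosmic-ray hit) configurations and weight by the priors:
  P(anomaly flag) = 0.05*0.95*0.86 + 0.5915*0.95*0.14 + 0.83755*0.05*0.86 + 0.930146*0.05*0.14
        = 0.040850 + 0.078670 + 0.036015 + 0.006511 = 0.162046
Configurations with cosmic-ray hit contribute 0.085181, so
  P(cosmic-ray hit | anomaly flag) = 0.085181 / 0.162046 ≈ 0.5257

Now also conditioning on real transient source=true:
By total probability over both values of cosmic-ray hit:
  P(anomaly flag | real transient source) = 0.83755·0.86 + 0.930146·0.14
        = 0.720293 + 0.130220 = 0.850513
Configurations with cosmic-ray hit contribute 0.130220, so
  P(cosmic-ray hit | anomaly flag, real transient source) = 0.130220 / 0.850513 ≈ 0.1531
The drop from 0.5257 to 0.1531 is the explaining-away (discounting) effect.

Pr[cosmic-ray hit | anomaly flag] ≈ 0.5257; Pr[cosmic-ray hit | anomaly flag, real transient source] ≈ 0.1531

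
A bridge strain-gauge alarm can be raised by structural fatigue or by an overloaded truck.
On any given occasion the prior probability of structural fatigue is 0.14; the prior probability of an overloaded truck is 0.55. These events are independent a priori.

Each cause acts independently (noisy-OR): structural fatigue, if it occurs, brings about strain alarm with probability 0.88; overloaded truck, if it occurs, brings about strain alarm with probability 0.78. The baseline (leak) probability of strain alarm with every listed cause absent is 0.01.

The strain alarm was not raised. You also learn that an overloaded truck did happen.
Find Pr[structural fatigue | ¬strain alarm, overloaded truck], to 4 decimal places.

Pr[structural fatigue | ¬strain alarm, overloaded truck] ≈ 0.0192

Under noisy-OR, P(strain alarm | causes) = 1 − (1−0.01)·∏(1−qᵢ) over the active causes.
Numerator (weight on configurations with structural fatigue): 0.026136×0.14 = 0.003659
Normalizer over all consistent configurations: 0.2178×0.86 + 0.026136×0.14 = 0.190967
P(structural fatigue | ¬strain alarm, overloaded truck) = 0.003659/0.190967 ≈ 0.0192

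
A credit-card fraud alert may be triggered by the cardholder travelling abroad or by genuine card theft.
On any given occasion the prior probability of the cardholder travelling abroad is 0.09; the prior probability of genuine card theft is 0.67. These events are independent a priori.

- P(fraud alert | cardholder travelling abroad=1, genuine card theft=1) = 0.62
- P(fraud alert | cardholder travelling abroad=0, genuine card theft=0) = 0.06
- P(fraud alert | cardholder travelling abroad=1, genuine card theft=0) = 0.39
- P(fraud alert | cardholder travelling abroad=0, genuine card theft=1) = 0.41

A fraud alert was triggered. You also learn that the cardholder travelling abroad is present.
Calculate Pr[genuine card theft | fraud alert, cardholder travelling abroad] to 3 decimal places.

Pr[genuine card theft | fraud alert, cardholder travelling abroad] ≈ 0.763

P(fraud alert | cardholder travelling abroad) = 0.39·0.33 + 0.62·0.67 = 0.128700 + 0.415400 = 0.544100
Restricting to configurations with genuine card theft present: 0.62·0.67 = 0.415400.
So P(genuine card theft | fraud alert, cardholder travelling abroad) = 0.415400/0.544100 ≈ 0.763.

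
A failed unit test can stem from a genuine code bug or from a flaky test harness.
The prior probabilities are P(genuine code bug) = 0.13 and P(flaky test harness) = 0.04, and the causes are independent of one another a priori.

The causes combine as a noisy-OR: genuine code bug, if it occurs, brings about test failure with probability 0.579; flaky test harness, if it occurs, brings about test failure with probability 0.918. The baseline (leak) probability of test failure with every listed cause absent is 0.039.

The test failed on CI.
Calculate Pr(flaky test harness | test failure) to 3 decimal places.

Under noisy-OR, P(test failure | causes) = 1 − (1−0.039)·∏(1−qᵢ) over the active causes.
Numerator (weight on configurations with flaky test harness): 0.032058 + 0.005027 = 0.037085
Normalizer over all consistent configurations: 0.039×0.87×0.96 + 0.921198×0.87×0.04 + 0.595419×0.13×0.96 + 0.966824×0.13×0.04 = 0.143966
Posterior = 0.037085 / 0.143966 ≈ 0.258

Pr(flaky test harness | test failure) ≈ 0.258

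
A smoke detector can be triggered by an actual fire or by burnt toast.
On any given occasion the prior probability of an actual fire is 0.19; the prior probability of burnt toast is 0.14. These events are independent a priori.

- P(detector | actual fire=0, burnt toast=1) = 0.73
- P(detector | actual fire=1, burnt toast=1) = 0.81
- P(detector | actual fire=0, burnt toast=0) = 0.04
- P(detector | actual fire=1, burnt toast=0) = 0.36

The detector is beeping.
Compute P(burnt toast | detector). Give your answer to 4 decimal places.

Sum P(detector|·) weighted by the priors over the 4 (actual fire, burnt toast) configurations:
  P(detector) = 0.04×0.81×0.86 + 0.73×0.81×0.14 + 0.36×0.19×0.86 + 0.81×0.19×0.14
        = 0.027864 + 0.082782 + 0.058824 + 0.021546 = 0.191016
Keeping only the burnt toast-present terms gives 0.104328, so
  P(burnt toast | detector) = 0.104328 / 0.191016 ≈ 0.5462

P(burnt toast | detector) ≈ 0.5462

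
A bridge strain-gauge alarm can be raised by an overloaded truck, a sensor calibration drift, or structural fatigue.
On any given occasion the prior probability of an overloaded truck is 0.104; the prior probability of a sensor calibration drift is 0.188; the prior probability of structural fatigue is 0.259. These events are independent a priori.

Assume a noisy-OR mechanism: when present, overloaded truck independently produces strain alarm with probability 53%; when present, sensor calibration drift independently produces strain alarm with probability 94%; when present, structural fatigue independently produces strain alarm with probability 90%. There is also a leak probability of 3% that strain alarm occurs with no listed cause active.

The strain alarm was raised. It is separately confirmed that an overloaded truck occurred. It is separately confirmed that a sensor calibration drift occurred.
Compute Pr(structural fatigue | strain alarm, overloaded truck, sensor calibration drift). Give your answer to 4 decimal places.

Pr(structural fatigue | strain alarm, overloaded truck, sensor calibration drift) ≈ 0.2638

Under noisy-OR, P(strain alarm | causes) = 1 − (1−0.03)·∏(1−qᵢ) over the active causes.
Sum P(strain alarm|·) weighted by the priors over both values of structural fatigue:
  P(strain alarm | overloaded truck, sensor calibration drift) = 0.972646*0.741 + 0.997265*0.259
        = 0.720731 + 0.258292 = 0.979023
The terms with structural fatigue present sum to 0.258292, so
  P(structural fatigue | strain alarm, overloaded truck, sensor calibration drift) = 0.258292 / 0.979023 ≈ 0.2638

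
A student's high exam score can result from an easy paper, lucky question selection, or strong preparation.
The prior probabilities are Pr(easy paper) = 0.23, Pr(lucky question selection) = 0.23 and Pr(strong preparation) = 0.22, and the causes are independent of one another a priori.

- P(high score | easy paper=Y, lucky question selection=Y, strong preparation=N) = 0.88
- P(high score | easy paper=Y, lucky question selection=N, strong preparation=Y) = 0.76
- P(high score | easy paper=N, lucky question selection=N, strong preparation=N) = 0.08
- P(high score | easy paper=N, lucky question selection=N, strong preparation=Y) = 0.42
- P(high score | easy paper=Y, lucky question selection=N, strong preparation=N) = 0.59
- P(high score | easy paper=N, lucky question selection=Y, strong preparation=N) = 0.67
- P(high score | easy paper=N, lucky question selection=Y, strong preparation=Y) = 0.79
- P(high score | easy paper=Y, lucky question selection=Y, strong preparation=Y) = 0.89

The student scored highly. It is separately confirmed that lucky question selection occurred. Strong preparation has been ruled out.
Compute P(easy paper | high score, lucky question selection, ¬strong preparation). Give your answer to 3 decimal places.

P(easy paper | high score, lucky question selection, ¬strong preparation) ≈ 0.282

P(high score | lucky question selection, ¬strong preparation) = 0.67*0.77 + 0.88*0.23 = 0.515900 + 0.202400 = 0.718300
Restricting to configurations with easy paper present: 0.88*0.23 = 0.202400.
Hence the posterior is 0.202400/0.718300 ≈ 0.282.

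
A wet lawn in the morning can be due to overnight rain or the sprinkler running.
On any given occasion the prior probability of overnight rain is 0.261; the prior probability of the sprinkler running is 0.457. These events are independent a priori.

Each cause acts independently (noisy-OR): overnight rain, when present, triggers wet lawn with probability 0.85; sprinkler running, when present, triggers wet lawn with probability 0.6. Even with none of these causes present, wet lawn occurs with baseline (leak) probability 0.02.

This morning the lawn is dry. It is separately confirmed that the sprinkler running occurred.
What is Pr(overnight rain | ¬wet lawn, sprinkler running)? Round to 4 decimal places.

Under noisy-OR, P(wet lawn | causes) = 1 − (1−0.02)·∏(1−qᵢ) over the active causes.
P(¬wet lawn | sprinkler running) = 0.392×0.739 + 0.0588×0.261 = 0.289688 + 0.015347 = 0.305035
Restricting to configurations with overnight rain present: 0.0588×0.261 = 0.015347.
So P(overnight rain | ¬wet lawn, sprinkler running) = 0.015347/0.305035 ≈ 0.0503.

Pr(overnight rain | ¬wet lawn, sprinkler running) ≈ 0.0503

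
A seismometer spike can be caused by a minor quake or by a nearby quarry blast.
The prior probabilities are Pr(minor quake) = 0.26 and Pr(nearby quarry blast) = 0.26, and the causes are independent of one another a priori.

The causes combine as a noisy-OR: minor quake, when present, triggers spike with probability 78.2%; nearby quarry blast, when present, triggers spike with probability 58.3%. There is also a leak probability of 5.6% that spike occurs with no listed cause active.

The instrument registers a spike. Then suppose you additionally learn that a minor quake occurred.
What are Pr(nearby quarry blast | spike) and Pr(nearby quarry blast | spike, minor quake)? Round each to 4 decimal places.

Under noisy-OR, P(spike | causes) = 1 − (1−0.056)·∏(1−qᵢ) over the active causes.
P(spike) = 0.056·0.74·0.74 + 0.606352·0.74·0.26 + 0.794208·0.26·0.74 + 0.914185·0.26·0.26 = 0.030666 + 0.116662 + 0.152806 + 0.061799 = 0.361933
The nearby quarry blast-present share is 0.116662 + 0.061799 = 0.178461.
P(nearby quarry blast | spike) = 0.178461 / 0.361933 ≈ 0.4931

With the extra evidence:
Enumerate both values of nearby quarry blast and weight by the priors:
  P(spike | minor quake) = 0.794208·0.74 + 0.914185·0.26
        = 0.587714 + 0.237688 = 0.825402
Keeping only the nearby quarry blast-present terms gives 0.237688, so
  P(nearby quarry blast | spike, minor quake) = 0.237688 / 0.825402 ≈ 0.2880

Pr(nearby quarry blast | spike) ≈ 0.4931; Pr(nearby quarry blast | spike, minor quake) ≈ 0.2880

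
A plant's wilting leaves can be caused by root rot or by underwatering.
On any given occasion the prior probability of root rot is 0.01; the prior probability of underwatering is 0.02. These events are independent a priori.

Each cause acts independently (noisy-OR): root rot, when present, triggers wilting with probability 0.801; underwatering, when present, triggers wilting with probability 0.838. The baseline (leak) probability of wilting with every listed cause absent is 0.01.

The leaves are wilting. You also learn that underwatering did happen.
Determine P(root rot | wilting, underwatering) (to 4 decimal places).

P(root rot | wilting, underwatering) ≈ 0.0115

Under noisy-OR, P(wilting | causes) = 1 − (1−0.01)·∏(1−qᵢ) over the active causes.
P(wilting | underwatering) = 0.83962×0.99 + 0.968084×0.01 = 0.831224 + 0.009681 = 0.840905
The root rot-present share is 0.968084×0.01 = 0.009681.
Hence the posterior is 0.009681/0.840905 ≈ 0.0115.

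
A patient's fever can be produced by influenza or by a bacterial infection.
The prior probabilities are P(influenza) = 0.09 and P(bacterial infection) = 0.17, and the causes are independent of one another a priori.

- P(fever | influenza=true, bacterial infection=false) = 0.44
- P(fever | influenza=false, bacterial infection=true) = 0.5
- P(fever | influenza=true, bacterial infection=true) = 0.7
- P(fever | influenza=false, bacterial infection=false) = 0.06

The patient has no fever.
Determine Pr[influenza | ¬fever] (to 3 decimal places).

Pr[influenza | ¬fever] ≈ 0.056

P(¬fever) = 0.94*0.91*0.83 + 0.5*0.91*0.17 + 0.56*0.09*0.83 + 0.3*0.09*0.17 = 0.709982 + 0.077350 + 0.041832 + 0.004590 = 0.833754
The influenza-present share is 0.041832 + 0.004590 = 0.046422.
So P(influenza | ¬fever) = 0.046422/0.833754 ≈ 0.056.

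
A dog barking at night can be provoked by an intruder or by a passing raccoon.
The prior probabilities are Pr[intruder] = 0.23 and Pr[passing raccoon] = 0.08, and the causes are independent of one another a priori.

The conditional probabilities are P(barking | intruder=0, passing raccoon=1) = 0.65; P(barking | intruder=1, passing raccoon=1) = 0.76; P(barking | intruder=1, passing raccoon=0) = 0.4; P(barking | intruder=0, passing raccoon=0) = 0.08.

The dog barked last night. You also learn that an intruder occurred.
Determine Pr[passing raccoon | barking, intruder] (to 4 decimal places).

Numerator (weight on configurations with passing raccoon): 0.76×0.08 = 0.060800
Normalizer over all consistent configurations: 0.4×0.92 + 0.76×0.08 = 0.428800
Posterior = 0.060800 / 0.428800 ≈ 0.1418

Pr[passing raccoon | barking, intruder] ≈ 0.1418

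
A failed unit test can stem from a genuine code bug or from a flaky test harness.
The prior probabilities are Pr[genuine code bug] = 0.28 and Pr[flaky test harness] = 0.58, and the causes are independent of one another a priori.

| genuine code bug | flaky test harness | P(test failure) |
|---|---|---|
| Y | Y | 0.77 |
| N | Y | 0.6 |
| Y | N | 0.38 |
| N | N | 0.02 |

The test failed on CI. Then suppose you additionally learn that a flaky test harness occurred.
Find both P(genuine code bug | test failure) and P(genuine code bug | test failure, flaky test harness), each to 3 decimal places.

P(genuine code bug | test failure) ≈ 0.398; P(genuine code bug | test failure, flaky test harness) ≈ 0.333

P(test failure) = 0.02×0.72×0.42 + 0.6×0.72×0.58 + 0.38×0.28×0.42 + 0.77×0.28×0.58 = 0.006048 + 0.250560 + 0.044688 + 0.125048 = 0.426344
Restricting to configurations with genuine code bug present: 0.044688 + 0.125048 = 0.169736.
Hence the posterior is 0.169736/0.426344 ≈ 0.398.

With the extra evidence:
Sum P(test failure|·) weighted by the priors over both values of genuine code bug:
  P(test failure | flaky test harness) = 0.6×0.72 + 0.77×0.28
        = 0.432000 + 0.215600 = 0.647600
Configurations with genuine code bug contribute 0.215600, so
  P(genuine code bug | test failure, flaky test harness) = 0.215600 / 0.647600 ≈ 0.333
Conditioning on flaky test harness lowers the posterior on genuine code bug: the classic explaining-away effect in a common-effect structure.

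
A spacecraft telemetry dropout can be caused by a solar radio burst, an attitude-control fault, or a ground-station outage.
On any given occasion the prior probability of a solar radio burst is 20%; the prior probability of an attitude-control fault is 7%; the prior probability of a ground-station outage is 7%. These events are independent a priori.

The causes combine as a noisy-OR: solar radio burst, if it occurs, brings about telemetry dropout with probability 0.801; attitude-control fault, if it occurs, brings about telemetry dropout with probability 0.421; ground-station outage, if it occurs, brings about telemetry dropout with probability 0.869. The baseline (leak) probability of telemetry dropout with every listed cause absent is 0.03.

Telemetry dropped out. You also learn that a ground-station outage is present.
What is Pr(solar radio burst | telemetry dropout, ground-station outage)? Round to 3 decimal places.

Under noisy-OR, P(telemetry dropout | causes) = 1 − (1−0.03)·∏(1−qᵢ) over the active causes.
P(telemetry dropout | ground-station outage) = 0.87293×0.8×0.93 + 0.926426×0.8×0.07 + 0.974713×0.2×0.93 + 0.985359×0.2×0.07 = 0.649460 + 0.051880 + 0.181297 + 0.013795 = 0.896432
The solar radio burst-present share is 0.181297 + 0.013795 = 0.195092.
So P(solar radio burst | telemetry dropout, ground-station outage) = 0.195092/0.896432 ≈ 0.218.

Pr(solar radio burst | telemetry dropout, ground-station outage) ≈ 0.218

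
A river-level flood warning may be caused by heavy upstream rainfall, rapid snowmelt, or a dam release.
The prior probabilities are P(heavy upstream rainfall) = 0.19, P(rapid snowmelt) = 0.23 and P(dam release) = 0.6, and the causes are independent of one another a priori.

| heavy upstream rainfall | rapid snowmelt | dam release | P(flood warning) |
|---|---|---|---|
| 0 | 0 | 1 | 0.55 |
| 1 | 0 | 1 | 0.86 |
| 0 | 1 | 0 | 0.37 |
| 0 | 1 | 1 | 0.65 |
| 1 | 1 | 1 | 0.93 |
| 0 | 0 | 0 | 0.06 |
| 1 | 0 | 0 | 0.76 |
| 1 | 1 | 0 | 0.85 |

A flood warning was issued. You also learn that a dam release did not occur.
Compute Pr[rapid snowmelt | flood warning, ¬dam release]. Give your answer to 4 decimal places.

Pr[rapid snowmelt | flood warning, ¬dam release] ≈ 0.4165

By total probability over the 4 (heavy upstream rainfall, rapid snowmelt) configurations:
  P(flood warning | ¬dam release) = 0.06·0.81·0.77 + 0.37·0.81·0.23 + 0.76·0.19·0.77 + 0.85·0.19·0.23
        = 0.037422 + 0.068931 + 0.111188 + 0.037145 = 0.254686
Configurations with rapid snowmelt contribute 0.106076, so
  P(rapid snowmelt | flood warning, ¬dam release) = 0.106076 / 0.254686 ≈ 0.4165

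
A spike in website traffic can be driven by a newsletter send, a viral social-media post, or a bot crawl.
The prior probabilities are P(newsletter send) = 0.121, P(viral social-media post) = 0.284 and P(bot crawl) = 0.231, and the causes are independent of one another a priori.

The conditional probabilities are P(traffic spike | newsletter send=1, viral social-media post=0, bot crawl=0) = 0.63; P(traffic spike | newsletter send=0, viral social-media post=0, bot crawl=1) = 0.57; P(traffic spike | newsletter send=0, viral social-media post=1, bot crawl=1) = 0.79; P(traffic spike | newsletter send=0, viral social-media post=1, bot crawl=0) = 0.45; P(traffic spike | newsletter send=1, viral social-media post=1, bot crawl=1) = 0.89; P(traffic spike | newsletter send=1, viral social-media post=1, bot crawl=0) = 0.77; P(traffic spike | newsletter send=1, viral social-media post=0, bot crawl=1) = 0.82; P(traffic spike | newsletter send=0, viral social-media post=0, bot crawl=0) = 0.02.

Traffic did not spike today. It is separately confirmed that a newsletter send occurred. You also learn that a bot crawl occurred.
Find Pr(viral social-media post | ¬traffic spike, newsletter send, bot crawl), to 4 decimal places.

P(¬traffic spike | newsletter send, bot crawl) = 0.18×0.716 + 0.11×0.284 = 0.128880 + 0.031240 = 0.160120
Restricting to configurations with viral social-media post present: 0.11×0.284 = 0.031240.
P(viral social-media post | ¬traffic spike, newsletter send, bot crawl) = 0.031240 / 0.160120 ≈ 0.1951

Pr(viral social-media post | ¬traffic spike, newsletter send, bot crawl) ≈ 0.1951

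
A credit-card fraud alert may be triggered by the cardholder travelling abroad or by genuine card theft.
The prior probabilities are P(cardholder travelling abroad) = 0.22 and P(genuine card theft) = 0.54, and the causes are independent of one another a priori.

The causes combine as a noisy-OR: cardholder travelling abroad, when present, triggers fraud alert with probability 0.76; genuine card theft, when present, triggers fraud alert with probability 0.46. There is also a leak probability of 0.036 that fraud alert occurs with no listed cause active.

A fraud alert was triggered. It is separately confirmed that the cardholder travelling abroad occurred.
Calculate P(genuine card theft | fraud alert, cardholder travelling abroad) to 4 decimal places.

P(genuine card theft | fraud alert, cardholder travelling abroad) ≈ 0.5720

Under noisy-OR, P(fraud alert | causes) = 1 − (1−0.036)·∏(1−qᵢ) over the active causes.
Sum P(fraud alert|·) weighted by the priors over both values of genuine card theft:
  P(fraud alert | cardholder travelling abroad) = 0.76864·0.46 + 0.875066·0.54
        = 0.353574 + 0.472536 = 0.826110
The terms with genuine card theft present sum to 0.472536, so
  P(genuine card theft | fraud alert, cardholder travelling abroad) = 0.472536 / 0.826110 ≈ 0.5720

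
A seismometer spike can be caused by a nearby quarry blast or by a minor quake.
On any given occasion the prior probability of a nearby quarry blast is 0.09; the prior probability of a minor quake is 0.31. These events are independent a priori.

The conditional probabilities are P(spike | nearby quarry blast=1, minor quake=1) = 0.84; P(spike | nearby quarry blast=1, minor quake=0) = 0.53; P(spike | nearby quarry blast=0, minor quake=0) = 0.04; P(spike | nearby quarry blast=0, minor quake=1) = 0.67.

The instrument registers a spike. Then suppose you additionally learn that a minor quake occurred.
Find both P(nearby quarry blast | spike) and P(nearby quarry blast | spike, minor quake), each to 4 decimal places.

Enumerate the 4 (nearby quarry blast, minor quake) configurations and weight by the priors:
  P(spike) = 0.04·0.91·0.69 + 0.67·0.91·0.31 + 0.53·0.09·0.69 + 0.84·0.09·0.31
        = 0.025116 + 0.189007 + 0.032913 + 0.023436 = 0.270472
Configurations with nearby quarry blast contribute 0.056349, so
  P(nearby quarry blast | spike) = 0.056349 / 0.270472 ≈ 0.2083

Now condition on the additional information:
Sum P(spike|·) weighted by the priors over both values of nearby quarry blast:
  P(spike | minor quake) = 0.67·0.91 + 0.84·0.09
        = 0.609700 + 0.075600 = 0.685300
The terms with nearby quarry blast present sum to 0.075600, so
  P(nearby quarry blast | spike, minor quake) = 0.075600 / 0.685300 ≈ 0.1103

P(nearby quarry blast | spike) ≈ 0.2083; P(nearby quarry blast | spike, minor quake) ≈ 0.1103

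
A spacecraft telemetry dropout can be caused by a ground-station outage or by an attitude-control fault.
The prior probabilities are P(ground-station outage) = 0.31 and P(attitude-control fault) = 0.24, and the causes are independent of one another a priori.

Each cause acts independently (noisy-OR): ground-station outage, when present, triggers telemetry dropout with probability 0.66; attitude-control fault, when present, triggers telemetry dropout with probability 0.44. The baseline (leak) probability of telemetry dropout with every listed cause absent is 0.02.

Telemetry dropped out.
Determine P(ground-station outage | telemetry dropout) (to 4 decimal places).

P(ground-station outage | telemetry dropout) ≈ 0.7186

Under noisy-OR, P(telemetry dropout | causes) = 1 − (1−0.02)·∏(1−qᵢ) over the active causes.
Weight on ground-station outage=true, given the evidence: 0.157098 + 0.060518 = 0.217616
The normalizing constant is 0.02*0.69*0.76 + 0.4512*0.69*0.24 + 0.6668*0.31*0.76 + 0.813408*0.31*0.24 = 0.302823
Posterior = 0.217616 / 0.302823 ≈ 0.7186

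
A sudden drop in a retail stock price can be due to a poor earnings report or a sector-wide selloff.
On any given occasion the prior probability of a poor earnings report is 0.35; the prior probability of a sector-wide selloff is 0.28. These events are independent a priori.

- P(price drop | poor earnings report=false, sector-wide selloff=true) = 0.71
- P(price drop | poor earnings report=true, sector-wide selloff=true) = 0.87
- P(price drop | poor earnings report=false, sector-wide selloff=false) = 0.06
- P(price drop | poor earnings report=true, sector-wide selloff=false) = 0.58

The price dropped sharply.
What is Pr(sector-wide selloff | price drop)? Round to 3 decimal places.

P(price drop) = 0.06·0.65·0.72 + 0.71·0.65·0.28 + 0.58·0.35·0.72 + 0.87·0.35·0.28 = 0.028080 + 0.129220 + 0.146160 + 0.085260 = 0.388720
Of this, 0.214480 comes from 0.129220 + 0.085260 (the sector-wide selloff=true cases).
Hence the posterior is 0.214480/0.388720 ≈ 0.552.

Pr(sector-wide selloff | price drop) ≈ 0.552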